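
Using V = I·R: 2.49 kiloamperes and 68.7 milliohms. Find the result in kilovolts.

2.49e3 × 68.7e-3 = 171.063 V

0.171063 kilovolts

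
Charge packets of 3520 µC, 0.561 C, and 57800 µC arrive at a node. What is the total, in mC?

622.32 mC

In mC:
  3520 µC = 3520e-3 mC = 3.52
  0.561 C = 0.561e3 mC = 561
  57800 µC = 57800e-3 mC = 57.8
Sum: 3.52 + 561 + 57.8 = 622.32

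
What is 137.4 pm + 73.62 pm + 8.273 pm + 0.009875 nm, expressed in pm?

In pm:
  137.4 pm → 137.4
  73.62 pm → 73.62
  8.273 pm → 8.273
  0.009875 nm = 0.009875 × 10^3 pm = 9.875
Sum: 137.4 + 73.62 + 8.273 + 9.875 = 229.168

229.168 pm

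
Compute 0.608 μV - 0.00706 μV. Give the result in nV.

600.94 nV

In nV:
  0.608 μV = 0.608 × 10^3 nV = 608
  0.00706 μV = 0.00706 × 10^3 nV = 7.06
Difference: 608 - 7.06 = 600.94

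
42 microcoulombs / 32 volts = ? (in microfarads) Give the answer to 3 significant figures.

(42 × 10^-6) / (32) = 1.3125 × 10^-6 F

1.31 microfarads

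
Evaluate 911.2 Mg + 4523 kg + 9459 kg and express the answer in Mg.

925.182 Mg

In Mg:
  911.2 Mg → 911.2
  4523 kg = 4523 × 10^-3 Mg = 4.523
  9459 kg = 9459 × 10^-3 Mg = 9.459
Sum: 911.2 + 4.523 + 9.459 = 925.182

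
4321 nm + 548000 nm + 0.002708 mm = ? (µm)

In µm:
  4321 nm = 4321e-3 µm = 4.321
  548000 nm = 548000e-3 µm = 548
  0.002708 mm = 0.002708e3 µm = 2.708
Sum: 4.321 + 548 + 2.708 = 555.029

555.029 µm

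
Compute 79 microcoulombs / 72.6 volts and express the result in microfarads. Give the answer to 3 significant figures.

(79 × 10^-6) / (72.6) = 1.0882 × 10^-6 F

1.09 microfarads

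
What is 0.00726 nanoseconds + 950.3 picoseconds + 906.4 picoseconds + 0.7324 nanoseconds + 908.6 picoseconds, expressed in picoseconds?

In picoseconds:
  0.00726 nanoseconds = 0.00726 × 10^3 picoseconds = 7.26
  950.3 picoseconds → 950.3
  906.4 picoseconds → 906.4
  0.7324 nanoseconds = 0.7324 × 10^3 picoseconds = 732.4
  908.6 picoseconds → 908.6
Sum: 7.26 + 950.3 + 906.4 + 732.4 + 908.6 = 3504.96

3504.96 picoseconds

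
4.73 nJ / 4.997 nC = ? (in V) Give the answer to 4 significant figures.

0.9466 V

(4.73 × 10^-9) / (4.997 × 10^-9) = 0.946568 V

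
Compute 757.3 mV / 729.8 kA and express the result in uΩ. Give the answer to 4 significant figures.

1.038 uΩ

(757.3e-3) / (729.8e3) = 1.03768e-6 Ω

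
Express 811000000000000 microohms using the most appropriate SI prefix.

= 811 × 10^6 ohms; 10^6 is mega.

811 megaohms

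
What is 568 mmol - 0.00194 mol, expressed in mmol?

566.06 mmol

In mmol:
  568 mmol → 568
  0.00194 mol = 0.00194 × 10^3 mmol = 1.94
Difference: 568 - 1.94 = 566.06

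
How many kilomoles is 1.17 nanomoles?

nano = 10⁻⁹, kilo = 10³; factor is 10⁻¹².
1.17 × 10⁻¹² = 0.00000000000117

0.00000000000117 kilomoles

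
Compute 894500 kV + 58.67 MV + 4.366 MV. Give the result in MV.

957.536 MV

In MV:
  894500 kV = 894500 × 10^-3 MV = 894.5
  58.67 MV → 58.67
  4.366 MV → 4.366
Sum: 894.5 + 58.67 + 4.366 = 957.536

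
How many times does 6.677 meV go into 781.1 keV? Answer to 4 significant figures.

(781.1 × 10^3) / (6.677 × 10^-3) = 116.98 × 10^6

117000000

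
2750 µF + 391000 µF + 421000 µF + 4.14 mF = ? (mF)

In mF:
  2750 µF = 2750 × 10⁻³ mF = 2.75
  391000 µF = 391000 × 10⁻³ mF = 391
  421000 µF = 421000 × 10⁻³ mF = 421
  4.14 mF → 4.14
Sum: 2.75 + 391 + 421 + 4.14 = 818.89

818.89 mF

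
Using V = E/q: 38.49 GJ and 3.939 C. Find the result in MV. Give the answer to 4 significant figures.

9772 MV

(38.49 × 10^9) / (3.939) = 9.77152 × 10^9 V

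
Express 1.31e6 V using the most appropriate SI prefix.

1.31 MV

= 1.31e6 V; 1e6 is mega.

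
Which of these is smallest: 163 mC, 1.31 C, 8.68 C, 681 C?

163 mC = 0.163 C
1.31 C = 1.31 C
8.68 C = 8.68 C
681 C = 681 C

163 mC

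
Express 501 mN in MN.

milli = 10^-3, mega = 10^6; factor is 10^-9.
501 × 10^-9 = 0.000000501

0.000000501 MN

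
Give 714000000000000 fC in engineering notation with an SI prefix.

714 mC

= 714 × 10⁻³ C; 10⁻³ is milli.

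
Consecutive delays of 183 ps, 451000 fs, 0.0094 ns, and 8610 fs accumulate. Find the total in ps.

652.01 ps

In ps:
  183 ps → 183
  451000 fs = 451000 × 10^-3 ps = 451
  0.0094 ns = 0.0094 × 10^3 ps = 9.4
  8610 fs = 8610 × 10^-3 ps = 8.61
Sum: 183 + 451 + 9.4 + 8.61 = 652.01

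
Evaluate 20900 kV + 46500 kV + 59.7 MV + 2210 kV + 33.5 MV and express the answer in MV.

In MV:
  20900 kV = 20900 × 10⁻³ MV = 20.9
  46500 kV = 46500 × 10⁻³ MV = 46.5
  59.7 MV → 59.7
  2210 kV = 2210 × 10⁻³ MV = 2.21
  33.5 MV → 33.5
Sum: 20.9 + 46.5 + 59.7 + 2.21 + 33.5 = 162.81

162.81 MV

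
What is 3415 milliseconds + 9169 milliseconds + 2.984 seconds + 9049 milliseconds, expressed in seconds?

24.617 seconds

In seconds:
  3415 milliseconds = 3415e-3 seconds = 3.415
  9169 milliseconds = 9169e-3 seconds = 9.169
  2.984 seconds → 2.984
  9049 milliseconds = 9049e-3 seconds = 9.049
Sum: 3.415 + 9.169 + 2.984 + 9.049 = 24.617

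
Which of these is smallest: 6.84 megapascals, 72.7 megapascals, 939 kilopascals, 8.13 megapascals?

939 kilopascals

6.84 megapascals = 6840000 pascals
72.7 megapascals = 72700000 pascals
939 kilopascals = 939000 pascals
8.13 megapascals = 8130000 pascals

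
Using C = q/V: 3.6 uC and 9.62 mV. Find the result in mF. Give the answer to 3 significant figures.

0.374 mF

(3.6 × 10⁻⁶) / (9.62 × 10⁻³) = 0.37422 × 10⁻³ F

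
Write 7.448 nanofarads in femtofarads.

nano = 10^-9, femto = 10^-15; factor is 10^6.
7.448 × 10^6 = 7448000

7448000 femtofarads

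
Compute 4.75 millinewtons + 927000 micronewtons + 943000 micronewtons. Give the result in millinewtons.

In millinewtons:
  4.75 millinewtons → 4.75
  927000 micronewtons = 927000 × 10^-3 millinewtons = 927
  943000 micronewtons = 943000 × 10^-3 millinewtons = 943
Sum: 4.75 + 927 + 943 = 1874.75

1874.75 millinewtons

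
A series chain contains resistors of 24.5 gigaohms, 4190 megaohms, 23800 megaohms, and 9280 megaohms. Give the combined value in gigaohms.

In gigaohms:
  24.5 gigaohms → 24.5
  4190 megaohms = 4190 × 10^-3 gigaohms = 4.19
  23800 megaohms = 23800 × 10^-3 gigaohms = 23.8
  9280 megaohms = 9280 × 10^-3 gigaohms = 9.28
Sum: 24.5 + 4.19 + 23.8 + 9.28 = 61.77

61.77 gigaohms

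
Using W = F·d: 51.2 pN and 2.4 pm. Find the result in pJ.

51.2 × 10^-12 × 2.4 × 10^-12 = 122.88 × 10^-24 J

0.00000000012288 pJ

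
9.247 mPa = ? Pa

milli = 10^-3, (no prefix) = 10^0; factor is 10^-3.
9.247 × 10^-3 = 0.009247

0.009247 Pa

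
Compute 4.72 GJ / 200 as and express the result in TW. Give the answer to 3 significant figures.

23600000000000 TW

(4.72e9) / (200e-18) = 0.0236e27 W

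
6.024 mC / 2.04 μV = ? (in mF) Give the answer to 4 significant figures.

(6.024 × 10^-3) / (2.04 × 10^-6) = 2.95294 × 10^3 F

2953000 mF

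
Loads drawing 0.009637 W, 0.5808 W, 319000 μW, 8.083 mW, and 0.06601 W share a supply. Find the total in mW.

983.53 mW

In mW:
  0.009637 W = 0.009637 × 10^3 mW = 9.637
  0.5808 W = 0.5808 × 10^3 mW = 580.8
  319000 μW = 319000 × 10^-3 mW = 319
  8.083 mW → 8.083
  0.06601 W = 0.06601 × 10^3 mW = 66.01
Sum: 9.637 + 580.8 + 319 + 8.083 + 66.01 = 983.53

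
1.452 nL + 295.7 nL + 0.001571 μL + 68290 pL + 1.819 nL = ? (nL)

368.832 nL

In nL:
  1.452 nL → 1.452
  295.7 nL → 295.7
  0.001571 μL = 0.001571 × 10³ nL = 1.571
  68290 pL = 68290 × 10⁻³ nL = 68.29
  1.819 nL → 1.819
Sum: 1.452 + 295.7 + 1.571 + 68.29 + 1.819 = 368.832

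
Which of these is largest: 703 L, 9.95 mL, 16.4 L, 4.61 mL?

703 L

703 L = 703 L
9.95 mL = 0.00995 L
16.4 L = 16.4 L
4.61 mL = 0.00461 L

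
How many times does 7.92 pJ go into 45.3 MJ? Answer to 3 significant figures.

(45.3 × 10⁶) / (7.92 × 10⁻¹²) = 5.72 × 10¹⁸

5720000000000000000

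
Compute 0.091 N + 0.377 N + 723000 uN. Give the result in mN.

1191 mN

In mN:
  0.091 N = 0.091 × 10³ mN = 91
  0.377 N = 0.377 × 10³ mN = 377
  723000 uN = 723000 × 10⁻³ mN = 723
Sum: 91 + 377 + 723 = 1191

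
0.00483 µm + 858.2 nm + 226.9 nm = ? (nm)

1089.93 nm

In nm:
  0.00483 µm = 0.00483 × 10^3 nm = 4.83
  858.2 nm → 858.2
  226.9 nm → 226.9
Sum: 4.83 + 858.2 + 226.9 = 1089.93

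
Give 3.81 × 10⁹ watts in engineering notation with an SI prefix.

= 3.81 × 10⁹ watts; 10⁹ is giga.

3.81 gigawatts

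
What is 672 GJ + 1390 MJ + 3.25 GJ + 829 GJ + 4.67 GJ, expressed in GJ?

1510.31 GJ

In GJ:
  672 GJ → 672
  1390 MJ = 1390e-3 GJ = 1.39
  3.25 GJ → 3.25
  829 GJ → 829
  4.67 GJ → 4.67
Sum: 672 + 1.39 + 3.25 + 829 + 4.67 = 1510.31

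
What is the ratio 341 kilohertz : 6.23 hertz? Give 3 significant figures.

(341 × 10^3) / (6.23) = 54.74 × 10^3

54700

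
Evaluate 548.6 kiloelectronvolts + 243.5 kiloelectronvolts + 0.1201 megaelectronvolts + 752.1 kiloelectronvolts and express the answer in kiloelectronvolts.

In kiloelectronvolts:
  548.6 kiloelectronvolts → 548.6
  243.5 kiloelectronvolts → 243.5
  0.1201 megaelectronvolts = 0.1201 × 10³ kiloelectronvolts = 120.1
  752.1 kiloelectronvolts → 752.1
Sum: 548.6 + 243.5 + 120.1 + 752.1 = 1664.3

1664.3 kiloelectronvolts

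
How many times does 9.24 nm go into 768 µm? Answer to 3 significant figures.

(768 × 10^-6) / (9.24 × 10^-9) = 83.12 × 10^3

83100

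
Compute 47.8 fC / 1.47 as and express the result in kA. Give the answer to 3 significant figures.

(47.8 × 10⁻¹⁵) / (1.47 × 10⁻¹⁸) = 32.517 × 10³ A

32.5 kA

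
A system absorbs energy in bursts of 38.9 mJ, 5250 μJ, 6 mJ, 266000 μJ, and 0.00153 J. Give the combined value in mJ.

In mJ:
  38.9 mJ → 38.9
  5250 μJ = 5250 × 10⁻³ mJ = 5.25
  6 mJ → 6
  266000 μJ = 266000 × 10⁻³ mJ = 266
  0.00153 J = 0.00153 × 10³ mJ = 1.53
Sum: 38.9 + 5.25 + 6 + 266 + 1.53 = 317.68

317.68 mJ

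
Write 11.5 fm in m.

femto = 10⁻¹⁵, (no prefix) = 10⁰; factor is 10⁻¹⁵.
11.5 × 10⁻¹⁵ = 0.0000000000000115

0.0000000000000115 m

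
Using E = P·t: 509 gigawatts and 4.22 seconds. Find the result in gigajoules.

2147.98 gigajoules

509 × 10⁹ × 4.22 = 2147.98 × 10⁹ J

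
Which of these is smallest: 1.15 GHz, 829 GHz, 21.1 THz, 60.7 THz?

1.15 GHz = 1150000000 Hz
829 GHz = 829000000000 Hz
21.1 THz = 21100000000000 Hz
60.7 THz = 60700000000000 Hz

1.15 GHz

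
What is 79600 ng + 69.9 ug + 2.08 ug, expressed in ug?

In ug:
  79600 ng = 79600e-3 ug = 79.6
  69.9 ug → 69.9
  2.08 ug → 2.08
Sum: 79.6 + 69.9 + 2.08 = 151.58

151.58 ug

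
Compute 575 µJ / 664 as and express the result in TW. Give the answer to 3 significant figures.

(575 × 10^-6) / (664 × 10^-18) = 0.86596 × 10^12 W

0.866 TW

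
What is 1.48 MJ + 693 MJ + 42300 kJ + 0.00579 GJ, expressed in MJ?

In MJ:
  1.48 MJ → 1.48
  693 MJ → 693
  42300 kJ = 42300 × 10^-3 MJ = 42.3
  0.00579 GJ = 0.00579 × 10^3 MJ = 5.79
Sum: 1.48 + 693 + 42.3 + 5.79 = 742.57

742.57 MJ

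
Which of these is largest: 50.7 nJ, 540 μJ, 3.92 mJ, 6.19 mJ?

6.19 mJ

50.7 nJ = 0.0000000507 J
540 μJ = 0.00054 J
3.92 mJ = 0.00392 J
6.19 mJ = 0.00619 J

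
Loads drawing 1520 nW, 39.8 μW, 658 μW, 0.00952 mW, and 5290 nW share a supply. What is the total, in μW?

In μW:
  1520 nW = 1520 × 10^-3 μW = 1.52
  39.8 μW → 39.8
  658 μW → 658
  0.00952 mW = 0.00952 × 10^3 μW = 9.52
  5290 nW = 5290 × 10^-3 μW = 5.29
Sum: 1.52 + 39.8 + 658 + 9.52 + 5.29 = 714.13

714.13 μW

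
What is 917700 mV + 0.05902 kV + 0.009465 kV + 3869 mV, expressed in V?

990.054 V

In V:
  917700 mV = 917700 × 10^-3 V = 917.7
  0.05902 kV = 0.05902 × 10^3 V = 59.02
  0.009465 kV = 0.009465 × 10^3 V = 9.465
  3869 mV = 3869 × 10^-3 V = 3.869
Sum: 917.7 + 59.02 + 9.465 + 3.869 = 990.054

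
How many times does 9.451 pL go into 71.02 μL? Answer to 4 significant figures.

(71.02e-6) / (9.451e-12) = 7.5145e6

7515000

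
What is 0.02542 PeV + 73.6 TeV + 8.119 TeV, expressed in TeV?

In TeV:
  0.02542 PeV = 0.02542e3 TeV = 25.42
  73.6 TeV → 73.6
  8.119 TeV → 8.119
Sum: 25.42 + 73.6 + 8.119 = 107.139

107.139 TeV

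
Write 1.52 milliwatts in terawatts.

0.00000000000000152 terawatts

milli = 1e-3, tera = 1e12; factor is 1e-15.
1.52 × 1e-15 = 0.00000000000000152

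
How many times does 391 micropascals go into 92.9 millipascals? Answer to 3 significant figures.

238

(92.9 × 10⁻³) / (391 × 10⁻⁶) = 0.2376 × 10³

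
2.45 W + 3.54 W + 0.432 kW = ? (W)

In W:
  2.45 W → 2.45
  3.54 W → 3.54
  0.432 kW = 0.432 × 10^3 W = 432
Sum: 2.45 + 3.54 + 432 = 437.99

437.99 W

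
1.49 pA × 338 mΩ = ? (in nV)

1.49 × 10^-12 × 338 × 10^-3 = 503.62 × 10^-15 V

0.00050362 nV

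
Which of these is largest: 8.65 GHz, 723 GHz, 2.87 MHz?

723 GHz

8.65 GHz = 8650000000 Hz
723 GHz = 723000000000 Hz
2.87 MHz = 2870000 Hz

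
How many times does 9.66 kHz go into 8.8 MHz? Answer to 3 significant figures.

911

(8.8 × 10^6) / (9.66 × 10^3) = 0.911 × 10^3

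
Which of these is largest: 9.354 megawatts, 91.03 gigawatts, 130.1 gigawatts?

9.354 megawatts = 9354000 watts
91.03 gigawatts = 91030000000 watts
130.1 gigawatts = 130100000000 watts

130.1 gigawatts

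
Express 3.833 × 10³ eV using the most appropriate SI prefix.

3.833 keV

= 3.833 × 10³ eV; 10³ is kilo.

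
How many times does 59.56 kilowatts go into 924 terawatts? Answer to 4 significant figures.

15510000000

(924 × 10^12) / (59.56 × 10^3) = 15.514 × 10^9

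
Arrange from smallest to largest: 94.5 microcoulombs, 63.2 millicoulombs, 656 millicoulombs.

94.5 microcoulombs < 63.2 millicoulombs < 656 millicoulombs

94.5 microcoulombs = 0.0000945 coulombs
63.2 millicoulombs = 0.0632 coulombs
656 millicoulombs = 0.656 coulombs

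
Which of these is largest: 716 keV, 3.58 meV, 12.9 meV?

716 keV

716 keV = 716000 eV
3.58 meV = 0.00358 eV
12.9 meV = 0.0129 eV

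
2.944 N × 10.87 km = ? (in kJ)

2.944 × 10.87 × 10³ = 32.00128 × 10³ J

32.00128 kJ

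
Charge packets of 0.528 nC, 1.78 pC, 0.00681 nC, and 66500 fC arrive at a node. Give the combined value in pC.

In pC:
  0.528 nC = 0.528e3 pC = 528
  1.78 pC → 1.78
  0.00681 nC = 0.00681e3 pC = 6.81
  66500 fC = 66500e-3 pC = 66.5
Sum: 528 + 1.78 + 6.81 + 66.5 = 603.09

603.09 pC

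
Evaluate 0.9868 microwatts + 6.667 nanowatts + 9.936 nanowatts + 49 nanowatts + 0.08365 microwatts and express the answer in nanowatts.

In nanowatts:
  0.9868 microwatts = 0.9868 × 10^3 nanowatts = 986.8
  6.667 nanowatts → 6.667
  9.936 nanowatts → 9.936
  49 nanowatts → 49
  0.08365 microwatts = 0.08365 × 10^3 nanowatts = 83.65
Sum: 986.8 + 6.667 + 9.936 + 49 + 83.65 = 1136.053

1136.053 nanowatts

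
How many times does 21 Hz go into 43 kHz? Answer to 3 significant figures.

2050

(43e3) / (21) = 2.048e3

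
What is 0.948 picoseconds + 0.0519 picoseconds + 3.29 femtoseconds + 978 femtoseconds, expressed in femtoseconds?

In femtoseconds:
  0.948 picoseconds = 0.948 × 10^3 femtoseconds = 948
  0.0519 picoseconds = 0.0519 × 10^3 femtoseconds = 51.9
  3.29 femtoseconds → 3.29
  978 femtoseconds → 978
Sum: 948 + 51.9 + 3.29 + 978 = 1981.19

1981.19 femtoseconds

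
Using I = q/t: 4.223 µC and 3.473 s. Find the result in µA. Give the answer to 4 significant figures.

1.216 µA

(4.223e-6) / (3.473) = 1.21595e-6 A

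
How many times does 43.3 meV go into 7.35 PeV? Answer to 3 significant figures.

170000000000000000

(7.35e15) / (43.3e-3) = 0.1697e18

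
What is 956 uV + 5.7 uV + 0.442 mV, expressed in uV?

In uV:
  956 uV → 956
  5.7 uV → 5.7
  0.442 mV = 0.442 × 10^3 uV = 442
Sum: 956 + 5.7 + 442 = 1403.7

1403.7 uV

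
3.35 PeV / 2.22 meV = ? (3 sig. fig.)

(3.35 × 10¹⁵) / (2.22 × 10⁻³) = 1.509 × 10¹⁸

1510000000000000000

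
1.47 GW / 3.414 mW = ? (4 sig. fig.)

(1.47e9) / (3.414e-3) = 0.43058e12

430600000000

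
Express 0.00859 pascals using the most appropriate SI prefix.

8.59 millipascals

= 8.59e-3 pascals; 1e-3 is milli.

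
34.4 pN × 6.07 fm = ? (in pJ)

0.000000000000208808 pJ

34.4 × 10⁻¹² × 6.07 × 10⁻¹⁵ = 208.808 × 10⁻²⁷ J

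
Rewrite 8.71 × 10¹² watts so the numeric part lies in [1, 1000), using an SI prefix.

8.71 terawatts

= 8.71 × 10¹² watts; 10¹² is tera.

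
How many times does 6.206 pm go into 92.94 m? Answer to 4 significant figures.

(92.94) / (6.206e-12) = 14.976e12

14980000000000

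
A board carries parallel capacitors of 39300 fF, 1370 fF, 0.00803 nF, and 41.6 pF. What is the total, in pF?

90.3 pF

In pF:
  39300 fF = 39300 × 10⁻³ pF = 39.3
  1370 fF = 1370 × 10⁻³ pF = 1.37
  0.00803 nF = 0.00803 × 10³ pF = 8.03
  41.6 pF → 41.6
Sum: 39.3 + 1.37 + 8.03 + 41.6 = 90.3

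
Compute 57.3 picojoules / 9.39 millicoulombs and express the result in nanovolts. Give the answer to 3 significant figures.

(57.3 × 10^-12) / (9.39 × 10^-3) = 6.1022 × 10^-9 V

6.10 nanovolts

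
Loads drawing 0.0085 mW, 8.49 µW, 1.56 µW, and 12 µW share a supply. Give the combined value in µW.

30.55 µW

In µW:
  0.0085 mW = 0.0085 × 10³ µW = 8.5
  8.49 µW → 8.49
  1.56 µW → 1.56
  12 µW → 12
Sum: 8.5 + 8.49 + 1.56 + 12 = 30.55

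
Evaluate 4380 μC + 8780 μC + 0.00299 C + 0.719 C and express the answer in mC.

In mC:
  4380 μC = 4380e-3 mC = 4.38
  8780 μC = 8780e-3 mC = 8.78
  0.00299 C = 0.00299e3 mC = 2.99
  0.719 C = 0.719e3 mC = 719
Sum: 4.38 + 8.78 + 2.99 + 719 = 735.15

735.15 mC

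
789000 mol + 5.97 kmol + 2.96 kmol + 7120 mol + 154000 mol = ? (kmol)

959.05 kmol

In kmol:
  789000 mol = 789000 × 10^-3 kmol = 789
  5.97 kmol → 5.97
  2.96 kmol → 2.96
  7120 mol = 7120 × 10^-3 kmol = 7.12
  154000 mol = 154000 × 10^-3 kmol = 154
Sum: 789 + 5.97 + 2.96 + 7.12 + 154 = 959.05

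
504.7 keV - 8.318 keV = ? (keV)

In keV:
  504.7 keV → 504.7
  8.318 keV → 8.318
Difference: 504.7 - 8.318 = 496.382

496.382 keV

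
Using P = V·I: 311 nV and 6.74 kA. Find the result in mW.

2.09614 mW

311e-9 × 6.74e3 = 2096.14e-6 W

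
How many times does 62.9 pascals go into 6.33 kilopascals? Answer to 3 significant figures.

(6.33 × 10^3) / (62.9) = 0.1006 × 10^3

101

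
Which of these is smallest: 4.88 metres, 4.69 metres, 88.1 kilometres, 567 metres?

4.88 metres = 4.88 metres
4.69 metres = 4.69 metres
88.1 kilometres = 88100 metres
567 metres = 567 metres

4.69 metres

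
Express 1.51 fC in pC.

femto = 10^-15, pico = 10^-12; factor is 10^-3.
1.51 × 10^-3 = 0.00151

0.00151 pC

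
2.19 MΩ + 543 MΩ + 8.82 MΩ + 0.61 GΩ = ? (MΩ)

In MΩ:
  2.19 MΩ → 2.19
  543 MΩ → 543
  8.82 MΩ → 8.82
  0.61 GΩ = 0.61 × 10³ MΩ = 610
Sum: 2.19 + 543 + 8.82 + 610 = 1164.01

1164.01 MΩ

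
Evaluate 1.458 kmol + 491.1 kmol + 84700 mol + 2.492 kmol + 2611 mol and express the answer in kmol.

In kmol:
  1.458 kmol → 1.458
  491.1 kmol → 491.1
  84700 mol = 84700e-3 kmol = 84.7
  2.492 kmol → 2.492
  2611 mol = 2611e-3 kmol = 2.611
Sum: 1.458 + 491.1 + 84.7 + 2.492 + 2.611 = 582.361

582.361 kmol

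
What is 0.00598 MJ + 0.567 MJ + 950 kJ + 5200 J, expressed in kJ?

1528.18 kJ

In kJ:
  0.00598 MJ = 0.00598e3 kJ = 5.98
  0.567 MJ = 0.567e3 kJ = 567
  950 kJ → 950
  5200 J = 5200e-3 kJ = 5.2
Sum: 5.98 + 567 + 950 + 5.2 = 1528.18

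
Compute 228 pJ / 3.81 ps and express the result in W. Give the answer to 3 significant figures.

(228e-12) / (3.81e-12) = 59.843 W

59.8 W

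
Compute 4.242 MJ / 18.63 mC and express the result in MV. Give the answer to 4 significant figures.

227.7 MV

(4.242 × 10⁶) / (18.63 × 10⁻³) = 0.227697 × 10⁹ V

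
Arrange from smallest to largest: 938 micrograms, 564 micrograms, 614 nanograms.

938 micrograms = 0.000938 grams
564 micrograms = 0.000564 grams
614 nanograms = 0.000000614 grams

614 nanograms < 564 micrograms < 938 micrograms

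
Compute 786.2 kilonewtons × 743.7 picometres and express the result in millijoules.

0.58469694 millijoules

786.2 × 10³ × 743.7 × 10⁻¹² = 584696.94 × 10⁻⁹ J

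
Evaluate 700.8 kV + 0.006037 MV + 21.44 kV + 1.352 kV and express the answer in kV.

729.629 kV

In kV:
  700.8 kV → 700.8
  0.006037 MV = 0.006037 × 10^3 kV = 6.037
  21.44 kV → 21.44
  1.352 kV → 1.352
Sum: 700.8 + 6.037 + 21.44 + 1.352 = 729.629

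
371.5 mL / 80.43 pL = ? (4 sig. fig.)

4619000000

(371.5 × 10^-3) / (80.43 × 10^-12) = 4.6189 × 10^9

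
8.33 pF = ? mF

pico = 10^-12, milli = 10^-3; factor is 10^-9.
8.33 × 10^-9 = 0.00000000833

0.00000000833 mF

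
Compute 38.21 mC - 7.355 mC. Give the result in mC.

In mC:
  38.21 mC → 38.21
  7.355 mC → 7.355
Difference: 38.21 - 7.355 = 30.855

30.855 mC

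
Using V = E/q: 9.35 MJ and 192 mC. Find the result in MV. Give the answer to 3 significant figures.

(9.35 × 10⁶) / (192 × 10⁻³) = 0.048698 × 10⁹ V

48.7 MV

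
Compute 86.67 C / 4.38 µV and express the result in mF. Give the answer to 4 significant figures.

(86.67) / (4.38 × 10^-6) = 19.7877 × 10^6 F

19790000000 mF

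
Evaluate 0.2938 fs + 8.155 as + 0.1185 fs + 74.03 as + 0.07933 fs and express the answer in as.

573.815 as

In as:
  0.2938 fs = 0.2938e3 as = 293.8
  8.155 as → 8.155
  0.1185 fs = 0.1185e3 as = 118.5
  74.03 as → 74.03
  0.07933 fs = 0.07933e3 as = 79.33
Sum: 293.8 + 8.155 + 118.5 + 74.03 + 79.33 = 573.815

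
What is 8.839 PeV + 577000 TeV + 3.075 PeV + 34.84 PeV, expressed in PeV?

In PeV:
  8.839 PeV → 8.839
  577000 TeV = 577000 × 10^-3 PeV = 577
  3.075 PeV → 3.075
  34.84 PeV → 34.84
Sum: 8.839 + 577 + 3.075 + 34.84 = 623.754

623.754 PeV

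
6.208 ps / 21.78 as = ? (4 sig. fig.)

(6.208e-12) / (21.78e-18) = 0.28503e6

285000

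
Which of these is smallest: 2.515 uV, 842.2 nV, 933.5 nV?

842.2 nV

2.515 uV = 0.000002515 V
842.2 nV = 0.0000008422 V
933.5 nV = 0.0000009335 V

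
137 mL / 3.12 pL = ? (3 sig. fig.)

(137 × 10⁻³) / (3.12 × 10⁻¹²) = 43.91 × 10⁹

43900000000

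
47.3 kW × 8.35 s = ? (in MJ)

47.3 × 10³ × 8.35 = 394.955 × 10³ J

0.394955 MJ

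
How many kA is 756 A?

0.756 kA

(no prefix) = 10^0, kilo = 10^3; factor is 10^-3.
756 × 10^-3 = 0.756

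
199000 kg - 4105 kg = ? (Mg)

In Mg:
  199000 kg = 199000 × 10^-3 Mg = 199
  4105 kg = 4105 × 10^-3 Mg = 4.105
Difference: 199 - 4.105 = 194.895

194.895 Mg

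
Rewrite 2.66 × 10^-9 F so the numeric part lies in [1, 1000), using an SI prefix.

= 2.66 × 10^-9 F; 10^-9 is nano.

2.66 nF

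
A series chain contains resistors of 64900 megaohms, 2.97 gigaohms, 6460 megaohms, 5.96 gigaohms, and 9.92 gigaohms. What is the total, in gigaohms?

90.21 gigaohms

In gigaohms:
  64900 megaohms = 64900 × 10^-3 gigaohms = 64.9
  2.97 gigaohms → 2.97
  6460 megaohms = 6460 × 10^-3 gigaohms = 6.46
  5.96 gigaohms → 5.96
  9.92 gigaohms → 9.92
Sum: 64.9 + 2.97 + 6.46 + 5.96 + 9.92 = 90.21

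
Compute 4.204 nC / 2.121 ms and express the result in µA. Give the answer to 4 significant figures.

1.982 µA

(4.204 × 10^-9) / (2.121 × 10^-3) = 1.98208 × 10^-6 A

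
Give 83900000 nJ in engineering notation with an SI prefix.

= 83.9 × 10^-3 J; 10^-3 is milli.

83.9 mJ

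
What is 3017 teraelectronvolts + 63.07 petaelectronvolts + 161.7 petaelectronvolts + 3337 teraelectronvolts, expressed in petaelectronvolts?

231.124 petaelectronvolts

In petaelectronvolts:
  3017 teraelectronvolts = 3017 × 10^-3 petaelectronvolts = 3.017
  63.07 petaelectronvolts → 63.07
  161.7 petaelectronvolts → 161.7
  3337 teraelectronvolts = 3337 × 10^-3 petaelectronvolts = 3.337
Sum: 3.017 + 63.07 + 161.7 + 3.337 = 231.124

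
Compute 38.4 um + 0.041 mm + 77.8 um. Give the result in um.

In um:
  38.4 um → 38.4
  0.041 mm = 0.041 × 10^3 um = 41
  77.8 um → 77.8
Sum: 38.4 + 41 + 77.8 = 157.2

157.2 um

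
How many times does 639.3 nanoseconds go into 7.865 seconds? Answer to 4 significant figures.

(7.865) / (639.3 × 10⁻⁹) = 0.012303 × 10⁹

12300000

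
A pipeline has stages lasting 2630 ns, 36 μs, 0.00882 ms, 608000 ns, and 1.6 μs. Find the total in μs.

In μs:
  2630 ns = 2630e-3 μs = 2.63
  36 μs → 36
  0.00882 ms = 0.00882e3 μs = 8.82
  608000 ns = 608000e-3 μs = 608
  1.6 μs → 1.6
Sum: 2.63 + 36 + 8.82 + 608 + 1.6 = 657.05

657.05 μs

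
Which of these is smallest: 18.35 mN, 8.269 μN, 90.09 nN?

18.35 mN = 0.01835 N
8.269 μN = 0.000008269 N
90.09 nN = 0.00000009009 N

90.09 nN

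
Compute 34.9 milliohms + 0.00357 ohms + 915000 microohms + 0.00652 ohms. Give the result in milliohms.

959.99 milliohms

In milliohms:
  34.9 milliohms → 34.9
  0.00357 ohms = 0.00357e3 milliohms = 3.57
  915000 microohms = 915000e-3 milliohms = 915
  0.00652 ohms = 0.00652e3 milliohms = 6.52
Sum: 34.9 + 3.57 + 915 + 6.52 = 959.99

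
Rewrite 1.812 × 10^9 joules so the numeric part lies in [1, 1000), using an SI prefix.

1.812 gigajoules

= 1.812 × 10^9 joules; 10^9 is giga.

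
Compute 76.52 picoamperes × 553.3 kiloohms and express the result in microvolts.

42.338516 microvolts

76.52 × 10^-12 × 553.3 × 10^3 = 42338.516 × 10^-9 V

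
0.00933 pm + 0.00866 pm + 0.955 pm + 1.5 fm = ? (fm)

In fm:
  0.00933 pm = 0.00933e3 fm = 9.33
  0.00866 pm = 0.00866e3 fm = 8.66
  0.955 pm = 0.955e3 fm = 955
  1.5 fm → 1.5
Sum: 9.33 + 8.66 + 955 + 1.5 = 974.49

974.49 fm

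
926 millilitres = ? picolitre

926000000000 picolitres

milli = 10^-3, pico = 10^-12; factor is 10^9.
926 × 10^9 = 926000000000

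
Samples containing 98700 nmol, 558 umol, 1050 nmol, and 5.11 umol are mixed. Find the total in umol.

In umol:
  98700 nmol = 98700e-3 umol = 98.7
  558 umol → 558
  1050 nmol = 1050e-3 umol = 1.05
  5.11 umol → 5.11
Sum: 98.7 + 558 + 1.05 + 5.11 = 662.86

662.86 umol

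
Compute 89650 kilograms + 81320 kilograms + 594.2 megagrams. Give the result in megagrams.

In megagrams:
  89650 kilograms = 89650e-3 megagrams = 89.65
  81320 kilograms = 81320e-3 megagrams = 81.32
  594.2 megagrams → 594.2
Sum: 89.65 + 81.32 + 594.2 = 765.17

765.17 megagrams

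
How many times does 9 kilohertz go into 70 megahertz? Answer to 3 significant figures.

(70 × 10⁶) / (9 × 10³) = 7.778 × 10³

7780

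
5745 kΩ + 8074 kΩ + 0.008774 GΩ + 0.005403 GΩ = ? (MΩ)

27.996 MΩ

In MΩ:
  5745 kΩ = 5745 × 10⁻³ MΩ = 5.745
  8074 kΩ = 8074 × 10⁻³ MΩ = 8.074
  0.008774 GΩ = 0.008774 × 10³ MΩ = 8.774
  0.005403 GΩ = 0.005403 × 10³ MΩ = 5.403
Sum: 5.745 + 8.074 + 8.774 + 5.403 = 27.996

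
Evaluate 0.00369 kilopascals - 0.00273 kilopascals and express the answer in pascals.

In pascals:
  0.00369 kilopascals = 0.00369 × 10³ pascals = 3.69
  0.00273 kilopascals = 0.00273 × 10³ pascals = 2.73
Difference: 3.69 - 2.73 = 0.96

0.96 pascals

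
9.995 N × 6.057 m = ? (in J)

9.995 × 6.057 = 60.539715 J

60.539715 J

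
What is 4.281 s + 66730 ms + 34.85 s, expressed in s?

105.861 s

In s:
  4.281 s → 4.281
  66730 ms = 66730 × 10^-3 s = 66.73
  34.85 s → 34.85
Sum: 4.281 + 66.73 + 34.85 = 105.861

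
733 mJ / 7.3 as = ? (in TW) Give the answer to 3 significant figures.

100000 TW

(733 × 10⁻³) / (7.3 × 10⁻¹⁸) = 100.41 × 10¹⁵ W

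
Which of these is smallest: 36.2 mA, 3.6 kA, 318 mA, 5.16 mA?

5.16 mA

36.2 mA = 0.0362 A
3.6 kA = 3600 A
318 mA = 0.318 A
5.16 mA = 0.00516 A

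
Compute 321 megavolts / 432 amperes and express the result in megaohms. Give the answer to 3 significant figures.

(321 × 10⁶) / (432) = 0.74306 × 10⁶ Ω

0.743 megaohms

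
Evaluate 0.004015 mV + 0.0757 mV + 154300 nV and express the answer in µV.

234.015 µV

In µV:
  0.004015 mV = 0.004015 × 10³ µV = 4.015
  0.0757 mV = 0.0757 × 10³ µV = 75.7
  154300 nV = 154300 × 10⁻³ µV = 154.3
Sum: 4.015 + 75.7 + 154.3 = 234.015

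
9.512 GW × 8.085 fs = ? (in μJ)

76.90452 μJ

9.512 × 10^9 × 8.085 × 10^-15 = 76.90452 × 10^-6 J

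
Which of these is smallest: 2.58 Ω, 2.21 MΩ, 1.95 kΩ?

2.58 Ω

2.58 Ω = 2.58 Ω
2.21 MΩ = 2210000 Ω
1.95 kΩ = 1950 Ω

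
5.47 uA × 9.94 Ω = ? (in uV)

54.3718 uV

5.47e-6 × 9.94 = 54.3718e-6 V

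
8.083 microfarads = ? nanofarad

8083 nanofarads

micro = 10⁻⁶, nano = 10⁻⁹; factor is 10³.
8.083 × 10³ = 8083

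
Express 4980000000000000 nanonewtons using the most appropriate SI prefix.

= 4.98 × 10⁶ newtons; 10⁶ is mega.

4.98 meganewtons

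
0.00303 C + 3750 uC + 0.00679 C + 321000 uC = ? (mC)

In mC:
  0.00303 C = 0.00303e3 mC = 3.03
  3750 uC = 3750e-3 mC = 3.75
  0.00679 C = 0.00679e3 mC = 6.79
  321000 uC = 321000e-3 mC = 321
Sum: 3.03 + 3.75 + 6.79 + 321 = 334.57

334.57 mC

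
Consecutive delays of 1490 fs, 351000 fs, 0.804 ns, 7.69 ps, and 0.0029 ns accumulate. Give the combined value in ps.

1167.08 ps

In ps:
  1490 fs = 1490e-3 ps = 1.49
  351000 fs = 351000e-3 ps = 351
  0.804 ns = 0.804e3 ps = 804
  7.69 ps → 7.69
  0.0029 ns = 0.0029e3 ps = 2.9
Sum: 1.49 + 351 + 804 + 7.69 + 2.9 = 1167.08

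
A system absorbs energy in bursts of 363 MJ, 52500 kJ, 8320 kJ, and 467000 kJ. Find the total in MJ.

890.82 MJ

In MJ:
  363 MJ → 363
  52500 kJ = 52500 × 10^-3 MJ = 52.5
  8320 kJ = 8320 × 10^-3 MJ = 8.32
  467000 kJ = 467000 × 10^-3 MJ = 467
Sum: 363 + 52.5 + 8.32 + 467 = 890.82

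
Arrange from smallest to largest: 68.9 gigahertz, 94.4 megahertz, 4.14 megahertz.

68.9 gigahertz = 68900000000 hertz
94.4 megahertz = 94400000 hertz
4.14 megahertz = 4140000 hertz

4.14 megahertz < 94.4 megahertz < 68.9 gigahertz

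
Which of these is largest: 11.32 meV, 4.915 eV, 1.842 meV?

11.32 meV = 0.01132 eV
4.915 eV = 4.915 eV
1.842 meV = 0.001842 eV

4.915 eV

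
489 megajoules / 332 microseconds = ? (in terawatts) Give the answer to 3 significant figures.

1.47 terawatts

(489 × 10⁶) / (332 × 10⁻⁶) = 1.4729 × 10¹² W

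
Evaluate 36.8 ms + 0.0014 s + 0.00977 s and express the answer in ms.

In ms:
  36.8 ms → 36.8
  0.0014 s = 0.0014 × 10^3 ms = 1.4
  0.00977 s = 0.00977 × 10^3 ms = 9.77
Sum: 36.8 + 1.4 + 9.77 = 47.97

47.97 ms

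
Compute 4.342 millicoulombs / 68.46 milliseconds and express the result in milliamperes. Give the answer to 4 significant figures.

63.42 milliamperes

(4.342 × 10⁻³) / (68.46 × 10⁻³) = 0.0634239 A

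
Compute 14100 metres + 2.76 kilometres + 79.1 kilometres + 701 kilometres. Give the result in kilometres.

In kilometres:
  14100 metres = 14100 × 10⁻³ kilometres = 14.1
  2.76 kilometres → 2.76
  79.1 kilometres → 79.1
  701 kilometres → 701
Sum: 14.1 + 2.76 + 79.1 + 701 = 796.96

796.96 kilometres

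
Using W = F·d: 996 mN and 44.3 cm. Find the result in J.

996 × 10^-3 × 44.3 × 10^-2 = 44122.8 × 10^-5 J

0.441228 J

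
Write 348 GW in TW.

giga = 1e9, tera = 1e12; factor is 1e-3.
348 × 1e-3 = 0.348

0.348 TW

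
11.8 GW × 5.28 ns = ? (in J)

62.304 J

11.8 × 10⁹ × 5.28 × 10⁻⁹ = 62.304 J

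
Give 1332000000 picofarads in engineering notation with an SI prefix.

= 1.332e-3 farads; 1e-3 is milli.

1.332 millifarads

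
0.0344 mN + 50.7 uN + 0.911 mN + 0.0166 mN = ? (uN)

1012.7 uN

In uN:
  0.0344 mN = 0.0344e3 uN = 34.4
  50.7 uN → 50.7
  0.911 mN = 0.911e3 uN = 911
  0.0166 mN = 0.0166e3 uN = 16.6
Sum: 34.4 + 50.7 + 911 + 16.6 = 1012.7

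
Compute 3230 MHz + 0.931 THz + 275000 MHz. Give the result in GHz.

1209.23 GHz

In GHz:
  3230 MHz = 3230e-3 GHz = 3.23
  0.931 THz = 0.931e3 GHz = 931
  275000 MHz = 275000e-3 GHz = 275
Sum: 3.23 + 931 + 275 = 1209.23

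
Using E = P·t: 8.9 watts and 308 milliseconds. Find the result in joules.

2.7412 joules

8.9 × 308e-3 = 2741.2e-3 J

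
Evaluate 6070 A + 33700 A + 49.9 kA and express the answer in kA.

89.67 kA

In kA:
  6070 A = 6070 × 10^-3 kA = 6.07
  33700 A = 33700 × 10^-3 kA = 33.7
  49.9 kA → 49.9
Sum: 6.07 + 33.7 + 49.9 = 89.67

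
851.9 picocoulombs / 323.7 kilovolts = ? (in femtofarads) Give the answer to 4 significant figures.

(851.9e-12) / (323.7e3) = 2.63176e-15 F

2.632 femtofarads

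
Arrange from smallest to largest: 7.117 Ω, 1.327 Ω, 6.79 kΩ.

1.327 Ω < 7.117 Ω < 6.79 kΩ

7.117 Ω = 7.117 Ω
1.327 Ω = 1.327 Ω
6.79 kΩ = 6790 Ω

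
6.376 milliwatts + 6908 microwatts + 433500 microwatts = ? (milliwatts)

In milliwatts:
  6.376 milliwatts → 6.376
  6908 microwatts = 6908e-3 milliwatts = 6.908
  433500 microwatts = 433500e-3 milliwatts = 433.5
Sum: 6.376 + 6.908 + 433.5 = 446.784

446.784 milliwatts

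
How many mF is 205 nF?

0.000205 mF

nano = 10⁻⁹, milli = 10⁻³; factor is 10⁻⁶.
205 × 10⁻⁶ = 0.000205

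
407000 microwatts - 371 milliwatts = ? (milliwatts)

In milliwatts:
  407000 microwatts = 407000 × 10^-3 milliwatts = 407
  371 milliwatts → 371
Difference: 407 - 371 = 36

36 milliwatts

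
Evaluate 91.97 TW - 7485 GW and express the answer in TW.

In TW:
  91.97 TW → 91.97
  7485 GW = 7485 × 10⁻³ TW = 7.485
Difference: 91.97 - 7.485 = 84.485

84.485 TW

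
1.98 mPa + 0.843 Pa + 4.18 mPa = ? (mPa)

849.16 mPa

In mPa:
  1.98 mPa → 1.98
  0.843 Pa = 0.843 × 10^3 mPa = 843
  4.18 mPa → 4.18
Sum: 1.98 + 843 + 4.18 = 849.16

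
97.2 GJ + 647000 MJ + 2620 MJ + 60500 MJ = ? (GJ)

807.32 GJ

In GJ:
  97.2 GJ → 97.2
  647000 MJ = 647000 × 10⁻³ GJ = 647
  2620 MJ = 2620 × 10⁻³ GJ = 2.62
  60500 MJ = 60500 × 10⁻³ GJ = 60.5
Sum: 97.2 + 647 + 2.62 + 60.5 = 807.32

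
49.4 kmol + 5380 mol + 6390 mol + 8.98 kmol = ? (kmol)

In kmol:
  49.4 kmol → 49.4
  5380 mol = 5380e-3 kmol = 5.38
  6390 mol = 6390e-3 kmol = 6.39
  8.98 kmol → 8.98
Sum: 49.4 + 5.38 + 6.39 + 8.98 = 70.15

70.15 kmol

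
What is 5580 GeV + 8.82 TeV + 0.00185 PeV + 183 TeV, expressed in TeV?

In TeV:
  5580 GeV = 5580 × 10^-3 TeV = 5.58
  8.82 TeV → 8.82
  0.00185 PeV = 0.00185 × 10^3 TeV = 1.85
  183 TeV → 183
Sum: 5.58 + 8.82 + 1.85 + 183 = 199.25

199.25 TeV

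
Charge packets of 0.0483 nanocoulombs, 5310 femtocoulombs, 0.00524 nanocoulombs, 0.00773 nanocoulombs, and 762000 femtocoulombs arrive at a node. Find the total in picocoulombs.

828.58 picocoulombs

In picocoulombs:
  0.0483 nanocoulombs = 0.0483 × 10^3 picocoulombs = 48.3
  5310 femtocoulombs = 5310 × 10^-3 picocoulombs = 5.31
  0.00524 nanocoulombs = 0.00524 × 10^3 picocoulombs = 5.24
  0.00773 nanocoulombs = 0.00773 × 10^3 picocoulombs = 7.73
  762000 femtocoulombs = 762000 × 10^-3 picocoulombs = 762
Sum: 48.3 + 5.31 + 5.24 + 7.73 + 762 = 828.58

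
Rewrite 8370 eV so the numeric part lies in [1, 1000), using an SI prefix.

8.37 keV

= 8.37e3 eV; 1e3 is kilo.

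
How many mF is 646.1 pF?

pico = 10⁻¹², milli = 10⁻³; factor is 10⁻⁹.
646.1 × 10⁻⁹ = 0.0000006461

0.0000006461 mF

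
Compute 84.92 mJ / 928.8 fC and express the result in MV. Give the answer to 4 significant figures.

91430 MV

(84.92e-3) / (928.8e-15) = 0.0914298e12 V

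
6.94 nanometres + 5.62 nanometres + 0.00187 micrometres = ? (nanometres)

In nanometres:
  6.94 nanometres → 6.94
  5.62 nanometres → 5.62
  0.00187 micrometres = 0.00187e3 nanometres = 1.87
Sum: 6.94 + 5.62 + 1.87 = 14.43

14.43 nanometres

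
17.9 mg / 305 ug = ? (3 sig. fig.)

58.7

(17.9 × 10^-3) / (305 × 10^-6) = 0.05869 × 10^3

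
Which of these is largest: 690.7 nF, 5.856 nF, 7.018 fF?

690.7 nF = 0.0000006907 F
5.856 nF = 0.000000005856 F
7.018 fF = 0.000000000000007018 F

690.7 nF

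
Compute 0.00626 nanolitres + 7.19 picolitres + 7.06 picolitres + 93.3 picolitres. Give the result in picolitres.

113.81 picolitres

In picolitres:
  0.00626 nanolitres = 0.00626 × 10^3 picolitres = 6.26
  7.19 picolitres → 7.19
  7.06 picolitres → 7.06
  93.3 picolitres → 93.3
Sum: 6.26 + 7.19 + 7.06 + 93.3 = 113.81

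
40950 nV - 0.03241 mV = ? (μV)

In μV:
  40950 nV = 40950 × 10^-3 μV = 40.95
  0.03241 mV = 0.03241 × 10^3 μV = 32.41
Difference: 40.95 - 32.41 = 8.54

8.54 μV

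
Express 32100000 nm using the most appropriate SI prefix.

32.1 mm

= 32.1 × 10^-3 m; 10^-3 is milli.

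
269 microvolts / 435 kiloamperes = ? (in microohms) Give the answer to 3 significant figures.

0.000618 microohms

(269e-6) / (435e3) = 0.61839e-9 Ω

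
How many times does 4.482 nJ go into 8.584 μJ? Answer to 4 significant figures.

1915

(8.584e-6) / (4.482e-9) = 1.9152e3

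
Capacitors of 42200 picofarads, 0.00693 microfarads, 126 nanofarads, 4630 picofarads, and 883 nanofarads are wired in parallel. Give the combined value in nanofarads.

In nanofarads:
  42200 picofarads = 42200 × 10⁻³ nanofarads = 42.2
  0.00693 microfarads = 0.00693 × 10³ nanofarads = 6.93
  126 nanofarads → 126
  4630 picofarads = 4630 × 10⁻³ nanofarads = 4.63
  883 nanofarads → 883
Sum: 42.2 + 6.93 + 126 + 4.63 + 883 = 1062.76

1062.76 nanofarads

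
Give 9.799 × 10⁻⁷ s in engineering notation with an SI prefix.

979.9 ns

= 979.9 × 10⁻⁹ s; 10⁻⁹ is nano.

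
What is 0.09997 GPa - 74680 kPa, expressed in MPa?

In MPa:
  0.09997 GPa = 0.09997 × 10^3 MPa = 99.97
  74680 kPa = 74680 × 10^-3 MPa = 74.68
Difference: 99.97 - 74.68 = 25.29

25.29 MPa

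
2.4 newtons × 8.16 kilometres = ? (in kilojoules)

19.584 kilojoules

2.4 × 8.16e3 = 19.584e3 J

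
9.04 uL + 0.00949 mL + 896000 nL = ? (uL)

914.53 uL

In uL:
  9.04 uL → 9.04
  0.00949 mL = 0.00949 × 10³ uL = 9.49
  896000 nL = 896000 × 10⁻³ uL = 896
Sum: 9.04 + 9.49 + 896 = 914.53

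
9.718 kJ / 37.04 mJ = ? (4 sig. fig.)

(9.718 × 10³) / (37.04 × 10⁻³) = 0.26237 × 10⁶

262400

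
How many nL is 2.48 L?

2480000000 nL

(no prefix) = 10⁰, nano = 10⁻⁹; factor is 10⁹.
2.48 × 10⁹ = 2480000000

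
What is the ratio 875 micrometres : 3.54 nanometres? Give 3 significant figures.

(875 × 10⁻⁶) / (3.54 × 10⁻⁹) = 247.2 × 10³

247000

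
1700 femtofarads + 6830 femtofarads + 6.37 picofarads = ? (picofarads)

14.9 picofarads

In picofarads:
  1700 femtofarads = 1700 × 10^-3 picofarads = 1.7
  6830 femtofarads = 6830 × 10^-3 picofarads = 6.83
  6.37 picofarads → 6.37
Sum: 1.7 + 6.83 + 6.37 = 14.9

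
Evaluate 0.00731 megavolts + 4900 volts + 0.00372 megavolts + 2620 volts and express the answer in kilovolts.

In kilovolts:
  0.00731 megavolts = 0.00731e3 kilovolts = 7.31
  4900 volts = 4900e-3 kilovolts = 4.9
  0.00372 megavolts = 0.00372e3 kilovolts = 3.72
  2620 volts = 2620e-3 kilovolts = 2.62
Sum: 7.31 + 4.9 + 3.72 + 2.62 = 18.55

18.55 kilovolts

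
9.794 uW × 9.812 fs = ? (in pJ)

9.794e-6 × 9.812e-15 = 96.098728e-21 J

0.000000096098728 pJ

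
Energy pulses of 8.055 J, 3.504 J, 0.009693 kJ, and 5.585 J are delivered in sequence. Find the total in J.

26.837 J

In J:
  8.055 J → 8.055
  3.504 J → 3.504
  0.009693 kJ = 0.009693e3 J = 9.693
  5.585 J → 5.585
Sum: 8.055 + 3.504 + 9.693 + 5.585 = 26.837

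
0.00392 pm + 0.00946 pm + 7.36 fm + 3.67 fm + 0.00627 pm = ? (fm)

30.68 fm

In fm:
  0.00392 pm = 0.00392e3 fm = 3.92
  0.00946 pm = 0.00946e3 fm = 9.46
  7.36 fm → 7.36
  3.67 fm → 3.67
  0.00627 pm = 0.00627e3 fm = 6.27
Sum: 3.92 + 9.46 + 7.36 + 3.67 + 6.27 = 30.68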